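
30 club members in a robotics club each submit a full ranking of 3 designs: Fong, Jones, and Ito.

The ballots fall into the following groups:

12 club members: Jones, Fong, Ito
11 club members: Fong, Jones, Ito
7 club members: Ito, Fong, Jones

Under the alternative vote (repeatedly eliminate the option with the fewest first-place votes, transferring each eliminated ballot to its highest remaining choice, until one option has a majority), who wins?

Fong

Round 1: Jones 12, Fong 11, Ito 7. Ito has the fewest and is eliminated.
Round 2: Fong 18, Jones 12. Fong has a majority.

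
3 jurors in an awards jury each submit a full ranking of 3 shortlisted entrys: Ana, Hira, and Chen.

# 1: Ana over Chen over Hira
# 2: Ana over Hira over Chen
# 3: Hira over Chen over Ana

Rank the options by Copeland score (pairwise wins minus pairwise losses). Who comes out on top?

Pairwise results:
  Ana vs Hira: Ana wins 2–1.
  Ana vs Chen: Ana wins 2–1.
  Hira vs Chen: Hira wins 2–1.
Copeland scores (wins − losses):
  Ana: 2 − 0 = 2
  Hira: 1 − 1 = 0
  Chen: 0 − 2 = -2
Ana has the best Copeland score.

Ana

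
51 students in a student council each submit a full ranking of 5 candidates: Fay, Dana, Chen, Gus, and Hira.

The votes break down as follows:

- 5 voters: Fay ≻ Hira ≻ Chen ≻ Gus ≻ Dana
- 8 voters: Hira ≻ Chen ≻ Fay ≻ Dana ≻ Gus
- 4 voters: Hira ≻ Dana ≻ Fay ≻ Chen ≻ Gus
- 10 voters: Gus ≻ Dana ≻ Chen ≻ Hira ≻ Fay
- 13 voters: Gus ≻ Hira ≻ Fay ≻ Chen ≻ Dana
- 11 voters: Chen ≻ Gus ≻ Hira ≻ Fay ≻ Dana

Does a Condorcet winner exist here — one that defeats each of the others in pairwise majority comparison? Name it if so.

There is no Condorcet winner

Head-to-head results (51 voters total):
Fay vs Dana: Fay wins 37–14.
Fay vs Chen: Chen wins 29–22.
Fay vs Gus: Gus wins 34–17.
Fay vs Hira: Hira wins 46–5.
Dana vs Chen: Chen wins 37–14.
Dana vs Gus: Gus wins 39–12.
Dana vs Hira: Hira wins 41–10.
Chen vs Gus: Chen wins 28–23.
Chen vs Hira: Hira wins 30–21.
Gus vs Hira: Gus wins 34–17.
No candidate beats all others: Chen beats Gus beats Hira beats Chen, a majority cycle.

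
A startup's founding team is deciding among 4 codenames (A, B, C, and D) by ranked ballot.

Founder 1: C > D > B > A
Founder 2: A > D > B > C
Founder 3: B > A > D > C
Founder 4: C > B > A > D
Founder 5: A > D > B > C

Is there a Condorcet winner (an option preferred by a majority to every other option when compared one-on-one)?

No

Head-to-head results (5 voters total):
A vs B: B wins 3–2.
A vs C: A wins 3–2.
A vs D: A wins 4–1.
B vs C: B wins 3–2.
B vs D: D wins 3–2.
C vs D: D wins 3–2.
No candidate beats all others: A beats D beats B beats A, a majority cycle.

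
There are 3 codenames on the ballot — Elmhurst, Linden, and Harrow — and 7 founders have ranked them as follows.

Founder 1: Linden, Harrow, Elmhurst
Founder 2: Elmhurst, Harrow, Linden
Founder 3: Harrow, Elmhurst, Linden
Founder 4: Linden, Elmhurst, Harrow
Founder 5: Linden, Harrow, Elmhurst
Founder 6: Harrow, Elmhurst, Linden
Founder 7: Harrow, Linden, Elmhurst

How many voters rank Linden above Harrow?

3

Ballots ranking Linden above Harrow: 3.
Ballots ranking Harrow above Linden: 4.
So 3 of 7 voters prefer Linden to Harrow.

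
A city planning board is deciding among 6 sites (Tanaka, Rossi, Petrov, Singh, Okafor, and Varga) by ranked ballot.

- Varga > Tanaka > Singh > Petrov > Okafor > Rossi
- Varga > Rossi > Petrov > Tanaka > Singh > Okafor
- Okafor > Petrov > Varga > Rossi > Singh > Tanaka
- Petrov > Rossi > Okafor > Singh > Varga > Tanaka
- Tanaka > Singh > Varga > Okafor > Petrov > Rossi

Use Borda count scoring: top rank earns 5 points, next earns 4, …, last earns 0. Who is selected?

Borda scores:
  Tanaka: 4 + 2 + 0 + 0 + 5 = 11
  Rossi: 0 + 4 + 2 + 4 + 0 = 10
  Petrov: 2 + 3 + 4 + 5 + 1 = 15
  Singh: 3 + 1 + 1 + 2 + 4 = 11
  Okafor: 1 + 0 + 5 + 3 + 2 = 11
  Varga: 5 + 5 + 3 + 1 + 3 = 17
Varga has the highest total.

Varga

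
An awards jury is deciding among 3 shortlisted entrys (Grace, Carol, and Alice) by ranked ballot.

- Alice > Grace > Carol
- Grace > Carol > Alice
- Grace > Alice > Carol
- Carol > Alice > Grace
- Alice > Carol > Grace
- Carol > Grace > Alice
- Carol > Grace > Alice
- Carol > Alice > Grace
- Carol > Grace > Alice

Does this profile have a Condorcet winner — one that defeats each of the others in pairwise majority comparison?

Yes

Head-to-head results (9 voters total):
Grace vs Carol: Carol wins 6–3.
Grace vs Alice: Grace wins 5–4.
Carol vs Alice: Carol wins 6–3.
Carol beats each rival — Grace (6–3), Alice (6–3) — so Carol is the Condorcet winner.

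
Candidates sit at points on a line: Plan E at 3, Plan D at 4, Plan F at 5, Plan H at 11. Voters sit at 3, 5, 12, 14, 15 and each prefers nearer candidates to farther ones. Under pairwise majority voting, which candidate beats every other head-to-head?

With single-peaked preferences on a line, the Condorcet winner is the candidate closest to the median voter.
The median voter (position 12) is closest to Plan H at 11.
Check: Plan H vs Plan E — voters closer to Plan H: 3 of 5.

Plan H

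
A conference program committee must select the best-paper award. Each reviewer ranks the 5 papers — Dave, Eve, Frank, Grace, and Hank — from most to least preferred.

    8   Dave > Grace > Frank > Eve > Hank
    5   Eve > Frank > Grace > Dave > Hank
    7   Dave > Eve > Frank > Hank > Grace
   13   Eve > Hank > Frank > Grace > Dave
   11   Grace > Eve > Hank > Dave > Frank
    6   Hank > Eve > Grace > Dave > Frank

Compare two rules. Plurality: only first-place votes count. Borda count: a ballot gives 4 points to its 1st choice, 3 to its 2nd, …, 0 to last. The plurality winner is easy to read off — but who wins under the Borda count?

Eve

Plurality first-place counts: Dave 15, Eve 18, Frank 0, Grace 11, Hank 6 → Eve.
Borda totals: Dave 82, Eve 152, Frank 71, Grace 103, Hank 92 → Eve.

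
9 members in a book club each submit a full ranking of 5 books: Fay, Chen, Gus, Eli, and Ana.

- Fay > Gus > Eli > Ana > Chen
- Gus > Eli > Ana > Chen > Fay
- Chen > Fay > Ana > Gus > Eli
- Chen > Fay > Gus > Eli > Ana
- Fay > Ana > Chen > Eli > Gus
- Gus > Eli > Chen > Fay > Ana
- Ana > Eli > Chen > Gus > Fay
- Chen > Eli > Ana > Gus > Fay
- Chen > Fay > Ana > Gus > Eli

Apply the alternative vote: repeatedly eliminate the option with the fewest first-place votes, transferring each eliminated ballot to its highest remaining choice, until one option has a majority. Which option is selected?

Chen

Round 1: Chen 4, Fay 2, Gus 2, Ana 1, Eli 0. Eli has the fewest and is eliminated.
Round 2: Chen 4, Fay 2, Gus 2, Ana 1. Ana has the fewest and is eliminated.
Round 3: Chen 5, Fay 2, Gus 2. Chen has a majority.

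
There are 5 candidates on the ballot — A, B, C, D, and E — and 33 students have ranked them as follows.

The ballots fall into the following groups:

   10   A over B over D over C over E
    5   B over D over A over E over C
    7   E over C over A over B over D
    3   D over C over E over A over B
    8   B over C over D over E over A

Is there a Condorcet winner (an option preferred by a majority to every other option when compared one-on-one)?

No

Head-to-head results (33 voters total):
A vs B: A wins 20–13.
A vs C: C wins 18–15.
A vs D: A wins 17–16.
A vs E: E wins 18–15.
B vs C: B wins 23–10.
B vs D: B wins 30–3.
B vs E: B wins 23–10.
C vs D: D wins 18–15.
C vs E: C wins 21–12.
D vs E: D wins 26–7.
No candidate beats all others: A beats B beats C beats A, a majority cycle.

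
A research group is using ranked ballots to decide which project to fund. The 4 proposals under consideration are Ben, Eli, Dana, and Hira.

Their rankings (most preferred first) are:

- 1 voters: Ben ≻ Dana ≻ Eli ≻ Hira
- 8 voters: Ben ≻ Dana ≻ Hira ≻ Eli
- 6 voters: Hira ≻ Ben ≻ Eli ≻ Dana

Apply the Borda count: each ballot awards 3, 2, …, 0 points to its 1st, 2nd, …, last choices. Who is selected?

Borda scores:
  Ben: 3 + 8·3 + 6·2 = 39
  Eli: 1 + 8·0 + 6·1 = 7
  Dana: 2 + 8·2 + 6·0 = 18
  Hira: 0 + 8·1 + 6·3 = 26
Ben has the highest total.

Ben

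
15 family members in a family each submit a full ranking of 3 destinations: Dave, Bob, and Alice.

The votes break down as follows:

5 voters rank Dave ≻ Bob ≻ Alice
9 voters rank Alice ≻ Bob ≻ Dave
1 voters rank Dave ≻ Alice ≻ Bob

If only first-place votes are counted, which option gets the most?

First-place vote totals:
  Dave: 6
  Bob: 0
  Alice: 9
Alice has the most first-place votes.

Alice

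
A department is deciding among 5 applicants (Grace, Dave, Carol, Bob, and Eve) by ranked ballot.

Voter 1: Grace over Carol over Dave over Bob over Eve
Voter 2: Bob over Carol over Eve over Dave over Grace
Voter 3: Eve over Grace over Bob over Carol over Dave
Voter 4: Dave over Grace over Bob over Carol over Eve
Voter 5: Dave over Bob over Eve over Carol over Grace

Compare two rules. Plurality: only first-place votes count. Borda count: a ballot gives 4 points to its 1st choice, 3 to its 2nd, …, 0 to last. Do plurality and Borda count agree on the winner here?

Plurality first-place counts: Grace 1, Dave 2, Carol 0, Bob 1, Eve 1 → Dave.
Borda totals: Grace 10, Dave 11, Carol 9, Bob 12, Eve 8 → Bob.
The two rules disagree: plurality picks Dave, Borda picks Bob.

No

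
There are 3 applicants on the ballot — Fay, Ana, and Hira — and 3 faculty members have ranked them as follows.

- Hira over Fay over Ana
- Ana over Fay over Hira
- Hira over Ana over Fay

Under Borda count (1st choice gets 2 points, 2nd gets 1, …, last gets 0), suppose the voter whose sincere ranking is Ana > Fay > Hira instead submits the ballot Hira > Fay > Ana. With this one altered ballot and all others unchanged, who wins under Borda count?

Borda totals with the altered ballot: Fay 2, Ana 1, Hira 6.
The winner is unchanged: still Hira.

Hira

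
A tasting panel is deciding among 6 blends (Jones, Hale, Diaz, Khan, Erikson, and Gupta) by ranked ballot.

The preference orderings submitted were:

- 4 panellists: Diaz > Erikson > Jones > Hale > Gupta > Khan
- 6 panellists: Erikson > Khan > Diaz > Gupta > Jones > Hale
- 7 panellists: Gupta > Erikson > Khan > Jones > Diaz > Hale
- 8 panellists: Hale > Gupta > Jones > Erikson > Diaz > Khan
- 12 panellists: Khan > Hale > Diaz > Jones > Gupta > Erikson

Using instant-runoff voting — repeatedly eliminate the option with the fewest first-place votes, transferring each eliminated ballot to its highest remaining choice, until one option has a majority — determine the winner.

Round 1: Khan 12, Hale 8, Gupta 7, Erikson 6, Diaz 4, Jones 0. Jones has the fewest and is eliminated.
Round 2: Khan 12, Hale 8, Gupta 7, Erikson 6, Diaz 4. Diaz has the fewest and is eliminated.
Round 3: Khan 12, Erikson 10, Hale 8, Gupta 7. Gupta has the fewest and is eliminated.
Round 4: Erikson 17, Khan 12, Hale 8. Hale has the fewest and is eliminated.
Round 5: Erikson 25, Khan 12. Erikson has a majority.

Erikson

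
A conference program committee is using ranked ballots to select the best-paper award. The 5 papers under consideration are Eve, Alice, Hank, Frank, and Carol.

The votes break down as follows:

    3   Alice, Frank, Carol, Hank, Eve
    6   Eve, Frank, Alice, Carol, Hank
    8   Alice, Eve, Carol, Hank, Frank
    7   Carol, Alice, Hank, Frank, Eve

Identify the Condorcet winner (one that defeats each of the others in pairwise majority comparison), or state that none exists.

Head-to-head results (24 voters total):
Eve vs Alice: Alice wins 18–6.
Eve vs Hank: Eve wins 14–10.
Eve vs Frank: Eve wins 14–10.
Eve vs Carol: Eve wins 14–10.
Alice vs Hank: Alice wins 24–0.
Alice vs Frank: Alice wins 18–6.
Alice vs Carol: Alice wins 17–7.
Hank vs Frank: Hank wins 15–9.
Hank vs Carol: Carol wins 24–0.
Frank vs Carol: Carol wins 15–9.
Alice beats each rival — Eve (18–6), Hank (24–0), Frank (18–6), Carol (17–7) — so Alice is the Condorcet winner.

Alice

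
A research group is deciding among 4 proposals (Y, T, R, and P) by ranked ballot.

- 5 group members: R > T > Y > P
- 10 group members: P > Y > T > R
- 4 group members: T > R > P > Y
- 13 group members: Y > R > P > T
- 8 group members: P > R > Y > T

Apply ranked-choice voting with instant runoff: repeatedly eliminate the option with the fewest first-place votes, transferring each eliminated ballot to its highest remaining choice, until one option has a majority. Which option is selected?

P

Round 1: P 18, Y 13, R 5, T 4. T has the fewest and is eliminated.
Round 2: P 18, Y 13, R 9. R has the fewest and is eliminated.
Round 3: P 22, Y 18. P has a majority.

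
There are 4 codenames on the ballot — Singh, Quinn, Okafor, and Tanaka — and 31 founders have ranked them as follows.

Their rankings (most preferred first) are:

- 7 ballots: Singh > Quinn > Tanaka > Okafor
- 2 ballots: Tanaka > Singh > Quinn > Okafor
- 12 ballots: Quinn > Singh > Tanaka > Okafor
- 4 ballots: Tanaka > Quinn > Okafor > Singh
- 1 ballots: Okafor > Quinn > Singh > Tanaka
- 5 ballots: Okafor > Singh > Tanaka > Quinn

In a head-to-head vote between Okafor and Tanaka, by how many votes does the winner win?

19

Ballots ranking Okafor above Tanaka: 1+5 = 6.
Ballots ranking Tanaka above Okafor: 7+2+12+4 = 25.
Tanaka wins 25–6, a margin of 19.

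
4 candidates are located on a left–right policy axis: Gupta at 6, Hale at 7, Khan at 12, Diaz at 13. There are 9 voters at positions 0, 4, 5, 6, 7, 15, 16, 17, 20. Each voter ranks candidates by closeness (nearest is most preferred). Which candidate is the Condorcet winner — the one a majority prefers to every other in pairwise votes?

Hale

With single-peaked preferences on a line, the Condorcet winner is the candidate closest to the median voter.
The median voter (position 7) is closest to Hale at 7.
Check: Hale vs Khan — voters closer to Hale: 5 of 9.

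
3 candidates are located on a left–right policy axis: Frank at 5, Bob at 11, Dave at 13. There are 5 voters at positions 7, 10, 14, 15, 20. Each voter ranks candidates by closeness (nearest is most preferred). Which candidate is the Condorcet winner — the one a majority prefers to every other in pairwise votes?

With single-peaked preferences on a line, the Condorcet winner is the candidate closest to the median voter.
The median voter (position 14) is closest to Dave at 13.
Check: Dave vs Bob — voters closer to Dave: 3 of 5.

Dave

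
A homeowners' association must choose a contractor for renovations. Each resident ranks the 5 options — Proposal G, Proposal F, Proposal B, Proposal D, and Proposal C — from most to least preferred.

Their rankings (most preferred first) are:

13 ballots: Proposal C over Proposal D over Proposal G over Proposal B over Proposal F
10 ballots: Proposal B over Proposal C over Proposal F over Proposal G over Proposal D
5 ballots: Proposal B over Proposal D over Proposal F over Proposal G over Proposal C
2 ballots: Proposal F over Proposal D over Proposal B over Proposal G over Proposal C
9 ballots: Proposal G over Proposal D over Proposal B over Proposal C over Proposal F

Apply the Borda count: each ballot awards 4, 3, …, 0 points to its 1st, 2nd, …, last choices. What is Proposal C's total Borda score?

Borda scores:
  Proposal G: 13·2 + 10·1 + 5·1 + 2·1 + 9·4 = 79
  Proposal F: 13·0 + 10·2 + 5·2 + 2·4 + 9·0 = 38
  Proposal B: 13·1 + 10·4 + 5·4 + 2·2 + 9·2 = 95
  Proposal D: 13·3 + 10·0 + 5·3 + 2·3 + 9·3 = 87
  Proposal C: 13·4 + 10·3 + 5·0 + 2·0 + 9·1 = 91

91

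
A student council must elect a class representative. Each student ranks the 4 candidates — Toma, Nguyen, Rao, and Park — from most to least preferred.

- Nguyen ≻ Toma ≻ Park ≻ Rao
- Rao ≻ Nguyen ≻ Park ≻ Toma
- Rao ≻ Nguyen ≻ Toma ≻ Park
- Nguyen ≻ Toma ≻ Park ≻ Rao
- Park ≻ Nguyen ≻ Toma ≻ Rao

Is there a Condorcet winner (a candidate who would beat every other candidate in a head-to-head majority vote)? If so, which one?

Nguyen

Head-to-head results (5 voters total):
Toma vs Nguyen: Nguyen wins 5–0.
Toma vs Rao: Toma wins 3–2.
Toma vs Park: Toma wins 3–2.
Nguyen vs Rao: Nguyen wins 3–2.
Nguyen vs Park: Nguyen wins 4–1.
Rao vs Park: Park wins 3–2.
Nguyen beats each rival — Toma (5–0), Rao (3–2), Park (4–1) — so Nguyen is the Condorcet winner.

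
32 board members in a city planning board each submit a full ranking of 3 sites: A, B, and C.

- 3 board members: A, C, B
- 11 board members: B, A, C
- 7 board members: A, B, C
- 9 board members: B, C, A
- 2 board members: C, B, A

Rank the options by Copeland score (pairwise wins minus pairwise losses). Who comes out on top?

B

Pairwise results:
  A vs B: B wins 22–10.
  A vs C: A wins 21–11.
  B vs C: B wins 27–5.
Copeland scores (wins − losses):
  A: 1 − 1 = 0
  B: 2 − 0 = 2
  C: 0 − 2 = -2
B has the best Copeland score.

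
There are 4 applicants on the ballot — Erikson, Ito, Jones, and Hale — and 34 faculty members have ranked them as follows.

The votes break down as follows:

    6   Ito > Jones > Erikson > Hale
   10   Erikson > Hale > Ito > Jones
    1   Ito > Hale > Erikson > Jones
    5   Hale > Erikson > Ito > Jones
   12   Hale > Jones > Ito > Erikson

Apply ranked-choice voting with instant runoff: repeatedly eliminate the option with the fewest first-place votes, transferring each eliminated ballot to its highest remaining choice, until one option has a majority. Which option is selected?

Hale

Round 1: Hale 17, Erikson 10, Ito 7, Jones 0. Jones has the fewest and is eliminated.
Round 2: Hale 17, Erikson 10, Ito 7. Ito has the fewest and is eliminated.
Round 3: Hale 18, Erikson 16. Hale has a majority.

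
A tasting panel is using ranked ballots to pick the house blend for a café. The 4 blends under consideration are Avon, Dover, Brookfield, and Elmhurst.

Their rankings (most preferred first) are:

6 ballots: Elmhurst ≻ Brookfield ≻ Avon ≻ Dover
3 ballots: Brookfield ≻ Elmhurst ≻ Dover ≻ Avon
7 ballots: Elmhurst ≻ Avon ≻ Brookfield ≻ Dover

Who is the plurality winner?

First-place vote totals:
  Avon: 0
  Dover: 0
  Brookfield: 3
  Elmhurst: 13
Elmhurst has the most first-place votes.

Elmhurst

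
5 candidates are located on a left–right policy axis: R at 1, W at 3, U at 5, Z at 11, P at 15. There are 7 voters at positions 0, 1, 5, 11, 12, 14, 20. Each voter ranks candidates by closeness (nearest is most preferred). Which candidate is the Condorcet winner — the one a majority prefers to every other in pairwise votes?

Z

With single-peaked preferences on a line, the Condorcet winner is the candidate closest to the median voter.
The median voter (position 11) is closest to Z at 11.
Check: Z vs P — voters closer to Z: 5 of 7.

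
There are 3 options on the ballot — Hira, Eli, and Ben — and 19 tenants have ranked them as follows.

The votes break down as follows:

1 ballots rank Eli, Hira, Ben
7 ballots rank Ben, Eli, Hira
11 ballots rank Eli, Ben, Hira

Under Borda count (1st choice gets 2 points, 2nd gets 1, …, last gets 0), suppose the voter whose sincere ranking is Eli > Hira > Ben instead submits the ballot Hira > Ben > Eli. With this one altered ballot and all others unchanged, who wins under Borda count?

Eli

Borda totals with the altered ballot: Hira 2, Eli 29, Ben 26.
The winner is unchanged: still Eli.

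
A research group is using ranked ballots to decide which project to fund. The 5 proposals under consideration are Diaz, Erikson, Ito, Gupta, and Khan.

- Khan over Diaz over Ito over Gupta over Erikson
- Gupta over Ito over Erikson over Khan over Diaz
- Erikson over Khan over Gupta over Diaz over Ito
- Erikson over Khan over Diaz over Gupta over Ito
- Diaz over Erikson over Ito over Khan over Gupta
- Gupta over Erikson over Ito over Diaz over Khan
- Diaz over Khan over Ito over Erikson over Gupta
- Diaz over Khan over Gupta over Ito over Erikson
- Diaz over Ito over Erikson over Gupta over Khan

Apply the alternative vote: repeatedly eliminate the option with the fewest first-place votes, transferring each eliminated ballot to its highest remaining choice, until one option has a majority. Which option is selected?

Round 1: Diaz 4, Erikson 2, Gupta 2, Khan 1, Ito 0. Ito has the fewest and is eliminated.
Round 2: Diaz 4, Erikson 2, Gupta 2, Khan 1. Khan has the fewest and is eliminated.
Round 3: Diaz 5, Erikson 2, Gupta 2. Diaz has a majority.

Diaz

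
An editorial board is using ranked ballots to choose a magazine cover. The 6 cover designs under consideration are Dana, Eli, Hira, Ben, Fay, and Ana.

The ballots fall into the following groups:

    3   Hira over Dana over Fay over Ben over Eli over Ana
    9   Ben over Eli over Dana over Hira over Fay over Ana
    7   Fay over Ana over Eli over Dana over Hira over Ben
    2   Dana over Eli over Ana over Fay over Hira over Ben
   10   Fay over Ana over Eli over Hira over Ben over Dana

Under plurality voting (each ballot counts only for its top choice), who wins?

Fay

First-place vote totals:
  Dana: 2
  Eli: 0
  Hira: 3
  Ben: 9
  Fay: 17
  Ana: 0
Fay has the most first-place votes.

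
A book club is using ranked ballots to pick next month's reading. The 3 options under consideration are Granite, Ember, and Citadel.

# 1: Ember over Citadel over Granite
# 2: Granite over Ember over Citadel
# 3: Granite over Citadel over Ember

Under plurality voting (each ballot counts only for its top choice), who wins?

First-place vote totals:
  Granite: 2
  Ember: 1
  Citadel: 0
Granite has the most first-place votes.

Granite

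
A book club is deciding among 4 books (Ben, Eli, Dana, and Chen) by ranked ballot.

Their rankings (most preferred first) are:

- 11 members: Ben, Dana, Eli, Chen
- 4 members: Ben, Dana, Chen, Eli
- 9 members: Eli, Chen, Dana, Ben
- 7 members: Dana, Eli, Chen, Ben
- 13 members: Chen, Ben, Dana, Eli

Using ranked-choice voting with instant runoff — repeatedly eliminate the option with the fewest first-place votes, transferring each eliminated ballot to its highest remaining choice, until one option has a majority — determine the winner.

Ben

Round 1: Ben 15, Chen 13, Eli 9, Dana 7. Dana has the fewest and is eliminated.
Round 2: Eli 16, Ben 15, Chen 13. Chen has the fewest and is eliminated.
Round 3: Ben 28, Eli 16. Ben has a majority.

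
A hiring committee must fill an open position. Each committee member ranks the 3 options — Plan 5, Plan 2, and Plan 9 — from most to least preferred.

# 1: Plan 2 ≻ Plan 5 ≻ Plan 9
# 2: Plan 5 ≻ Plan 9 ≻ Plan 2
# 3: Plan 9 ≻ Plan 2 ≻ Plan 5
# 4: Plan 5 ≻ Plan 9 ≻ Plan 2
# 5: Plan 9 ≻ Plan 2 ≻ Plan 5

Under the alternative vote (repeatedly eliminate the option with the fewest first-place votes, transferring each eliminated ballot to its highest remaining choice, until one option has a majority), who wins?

Round 1: Plan 5 2, Plan 9 2, Plan 2 1. Plan 2 has the fewest and is eliminated.
Round 2: Plan 5 3, Plan 9 2. Plan 5 has a majority.

Plan 5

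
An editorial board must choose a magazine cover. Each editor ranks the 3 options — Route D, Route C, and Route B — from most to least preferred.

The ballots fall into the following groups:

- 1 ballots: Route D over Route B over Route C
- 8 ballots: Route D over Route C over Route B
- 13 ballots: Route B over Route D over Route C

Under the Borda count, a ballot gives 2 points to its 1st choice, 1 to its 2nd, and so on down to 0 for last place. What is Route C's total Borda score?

8

Borda scores:
  Route D: 2 + 8·2 + 13·1 = 31
  Route C: 0 + 8·1 + 13·0 = 8
  Route B: 1 + 8·0 + 13·2 = 27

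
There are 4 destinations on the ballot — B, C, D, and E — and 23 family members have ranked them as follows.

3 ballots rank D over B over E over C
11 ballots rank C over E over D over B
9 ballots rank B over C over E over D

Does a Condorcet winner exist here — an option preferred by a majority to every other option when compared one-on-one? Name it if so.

No Condorcet winner

Head-to-head results (23 voters total):
B vs C: B wins 12–11.
B vs D: D wins 14–9.
B vs E: B wins 12–11.
C vs D: C wins 20–3.
C vs E: C wins 20–3.
D vs E: E wins 20–3.
No candidate beats all others: B beats C beats D beats B, a majority cycle.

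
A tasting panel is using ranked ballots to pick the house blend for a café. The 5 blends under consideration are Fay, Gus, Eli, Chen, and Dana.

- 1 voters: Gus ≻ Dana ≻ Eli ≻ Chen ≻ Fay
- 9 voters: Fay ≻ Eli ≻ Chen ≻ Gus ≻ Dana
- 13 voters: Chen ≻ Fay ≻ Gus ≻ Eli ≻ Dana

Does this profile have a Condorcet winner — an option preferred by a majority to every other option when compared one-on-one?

Head-to-head results (23 voters total):
Fay vs Gus: Fay wins 22–1.
Fay vs Eli: Fay wins 22–1.
Fay vs Chen: Chen wins 14–9.
Fay vs Dana: Fay wins 22–1.
Gus vs Eli: Gus wins 14–9.
Gus vs Chen: Chen wins 22–1.
Gus vs Dana: Gus wins 23–0.
Eli vs Chen: Chen wins 13–10.
Eli vs Dana: Eli wins 22–1.
Chen vs Dana: Chen wins 22–1.
Chen beats each rival — Fay (14–9), Gus (22–1), Eli (13–10), Dana (22–1) — so Chen is the Condorcet winner.

Yes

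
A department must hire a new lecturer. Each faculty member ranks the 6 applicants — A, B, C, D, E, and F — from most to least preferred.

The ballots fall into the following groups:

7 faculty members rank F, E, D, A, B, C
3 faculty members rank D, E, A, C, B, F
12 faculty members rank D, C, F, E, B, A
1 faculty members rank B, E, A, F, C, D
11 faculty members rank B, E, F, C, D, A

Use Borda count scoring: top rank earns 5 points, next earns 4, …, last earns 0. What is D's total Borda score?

107

Borda scores:
  A: 7·2 + 3·3 + 12·0 + 3 + 11·0 = 26
  B: 7·1 + 3·1 + 12·1 + 5 + 11·5 = 82
  C: 7·0 + 3·2 + 12·4 + 1 + 11·2 = 77
  D: 7·3 + 3·5 + 12·5 + 0 + 11·1 = 107
  E: 7·4 + 3·4 + 12·2 + 4 + 11·4 = 112
  F: 7·5 + 3·0 + 12·3 + 2 + 11·3 = 106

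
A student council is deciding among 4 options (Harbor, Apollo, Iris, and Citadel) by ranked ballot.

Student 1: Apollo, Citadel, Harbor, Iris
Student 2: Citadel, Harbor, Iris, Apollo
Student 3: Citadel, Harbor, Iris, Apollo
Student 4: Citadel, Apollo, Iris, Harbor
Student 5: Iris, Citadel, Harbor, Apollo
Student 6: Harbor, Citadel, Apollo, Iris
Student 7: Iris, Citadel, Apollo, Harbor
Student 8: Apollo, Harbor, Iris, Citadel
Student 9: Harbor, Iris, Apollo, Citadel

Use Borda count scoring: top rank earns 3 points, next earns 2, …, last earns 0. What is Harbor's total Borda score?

Borda scores:
  Harbor: 1 + 2 + 2 + 0 + 1 + 3 + 0 + 2 + 3 = 14
  Apollo: 3 + 0 + 0 + 2 + 0 + 1 + 1 + 3 + 1 = 11
  Iris: 0 + 1 + 1 + 1 + 3 + 0 + 3 + 1 + 2 = 12
  Citadel: 2 + 3 + 3 + 3 + 2 + 2 + 2 + 0 + 0 = 17

14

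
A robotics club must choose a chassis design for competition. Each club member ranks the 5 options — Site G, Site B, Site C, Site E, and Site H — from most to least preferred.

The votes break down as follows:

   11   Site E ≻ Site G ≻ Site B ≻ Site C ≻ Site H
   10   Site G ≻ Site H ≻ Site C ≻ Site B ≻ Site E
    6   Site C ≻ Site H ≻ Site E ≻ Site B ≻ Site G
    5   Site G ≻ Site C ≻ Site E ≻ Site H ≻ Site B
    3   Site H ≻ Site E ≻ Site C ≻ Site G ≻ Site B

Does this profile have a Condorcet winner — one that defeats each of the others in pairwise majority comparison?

No

Head-to-head results (35 voters total):
Site G vs Site B: Site G wins 29–6.
Site G vs Site C: Site G wins 26–9.
Site G vs Site E: Site E wins 20–15.
Site G vs Site H: Site G wins 26–9.
Site B vs Site C: Site C wins 24–11.
Site B vs Site E: Site E wins 25–10.
Site B vs Site H: Site H wins 24–11.
Site C vs Site E: Site C wins 21–14.
Site C vs Site H: Site C wins 22–13.
Site E vs Site H: Site H wins 19–16.
No candidate beats all others: Site G beats Site C beats Site E beats Site G, a majority cycle.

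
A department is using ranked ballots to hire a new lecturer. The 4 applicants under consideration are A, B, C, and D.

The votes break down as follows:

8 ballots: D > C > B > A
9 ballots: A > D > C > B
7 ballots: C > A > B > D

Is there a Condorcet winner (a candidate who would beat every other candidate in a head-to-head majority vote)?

No

Head-to-head results (24 voters total):
A vs B: A wins 16–8.
A vs C: C wins 15–9.
A vs D: A wins 16–8.
B vs C: C wins 24–0.
B vs D: D wins 17–7.
C vs D: D wins 17–7.
No candidate beats all others: A beats D beats C beats A, a majority cycle.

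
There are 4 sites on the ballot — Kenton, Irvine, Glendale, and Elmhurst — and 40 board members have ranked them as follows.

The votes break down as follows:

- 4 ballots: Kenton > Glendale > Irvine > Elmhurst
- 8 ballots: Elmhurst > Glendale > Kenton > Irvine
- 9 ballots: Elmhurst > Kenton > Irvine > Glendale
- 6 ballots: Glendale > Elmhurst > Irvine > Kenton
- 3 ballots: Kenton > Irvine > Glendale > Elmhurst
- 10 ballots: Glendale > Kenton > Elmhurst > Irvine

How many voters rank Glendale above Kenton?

Ballots ranking Glendale above Kenton: 8+6+10 = 24.
Ballots ranking Kenton above Glendale: 4+9+3 = 16.
So 24 of 40 voters prefer Glendale to Kenton.

24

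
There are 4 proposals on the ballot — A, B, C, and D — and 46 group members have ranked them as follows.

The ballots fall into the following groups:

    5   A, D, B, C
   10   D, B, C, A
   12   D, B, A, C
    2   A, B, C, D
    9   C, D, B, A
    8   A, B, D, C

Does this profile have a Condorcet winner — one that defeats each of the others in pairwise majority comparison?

Head-to-head results (46 voters total):
A vs B: B wins 31–15.
A vs C: A wins 27–19.
A vs D: D wins 31–15.
B vs C: B wins 37–9.
B vs D: D wins 36–10.
C vs D: D wins 35–11.
D beats each rival — A (31–15), B (36–10), C (35–11) — so D is the Condorcet winner.

Yes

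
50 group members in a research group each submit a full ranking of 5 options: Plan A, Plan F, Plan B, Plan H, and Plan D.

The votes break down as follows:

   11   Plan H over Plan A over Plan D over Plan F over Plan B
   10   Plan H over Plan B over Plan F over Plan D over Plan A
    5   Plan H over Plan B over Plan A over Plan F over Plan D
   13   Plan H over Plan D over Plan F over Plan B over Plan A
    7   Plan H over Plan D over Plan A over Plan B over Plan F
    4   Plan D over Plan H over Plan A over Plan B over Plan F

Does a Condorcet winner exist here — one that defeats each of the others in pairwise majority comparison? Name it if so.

Plan H

Head-to-head results (50 voters total):
Plan A vs Plan F: Plan A wins 27–23.
Plan A vs Plan B: Plan B wins 28–22.
Plan A vs Plan H: Plan H wins 50–0.
Plan A vs Plan D: Plan D wins 34–16.
Plan F vs Plan B: Plan B wins 26–24.
Plan F vs Plan H: Plan H wins 50–0.
Plan F vs Plan D: Plan D wins 35–15.
Plan B vs Plan H: Plan H wins 50–0.
Plan B vs Plan D: Plan D wins 35–15.
Plan H vs Plan D: Plan H wins 46–4.
Plan H beats each rival — Plan A (50–0), Plan F (50–0), Plan B (50–0), Plan D (46–4) — so Plan H is the Condorcet winner.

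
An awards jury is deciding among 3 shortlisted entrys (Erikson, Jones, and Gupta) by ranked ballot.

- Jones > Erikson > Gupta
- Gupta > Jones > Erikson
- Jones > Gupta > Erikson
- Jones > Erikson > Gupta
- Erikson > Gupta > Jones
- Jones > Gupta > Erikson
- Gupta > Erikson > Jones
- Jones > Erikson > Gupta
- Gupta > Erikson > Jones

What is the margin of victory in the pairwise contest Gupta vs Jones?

1

Ballots ranking Gupta above Jones: 4.
Ballots ranking Jones above Gupta: 5.
Jones wins 5–4, a margin of 1.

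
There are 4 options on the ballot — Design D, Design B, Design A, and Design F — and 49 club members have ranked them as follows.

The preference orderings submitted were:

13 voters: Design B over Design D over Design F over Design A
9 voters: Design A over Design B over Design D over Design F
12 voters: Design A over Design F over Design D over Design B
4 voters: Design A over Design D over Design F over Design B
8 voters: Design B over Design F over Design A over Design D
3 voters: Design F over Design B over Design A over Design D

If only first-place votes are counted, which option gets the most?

First-place vote totals:
  Design D: 0
  Design B: 21
  Design A: 25
  Design F: 3
Design A has the most first-place votes.

Design A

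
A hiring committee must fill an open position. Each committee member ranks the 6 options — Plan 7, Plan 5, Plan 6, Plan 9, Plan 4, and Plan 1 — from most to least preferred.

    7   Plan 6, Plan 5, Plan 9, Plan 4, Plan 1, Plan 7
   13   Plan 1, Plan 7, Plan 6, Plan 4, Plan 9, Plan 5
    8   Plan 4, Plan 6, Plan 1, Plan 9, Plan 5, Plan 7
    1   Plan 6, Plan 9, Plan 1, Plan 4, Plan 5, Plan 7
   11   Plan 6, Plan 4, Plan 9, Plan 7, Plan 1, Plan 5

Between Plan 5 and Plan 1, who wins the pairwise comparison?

Plan 1

Ballots ranking Plan 5 above Plan 1: 7.
Ballots ranking Plan 1 above Plan 5: 13+8+1+11 = 33.
Plan 1 wins the head-to-head, 33–7.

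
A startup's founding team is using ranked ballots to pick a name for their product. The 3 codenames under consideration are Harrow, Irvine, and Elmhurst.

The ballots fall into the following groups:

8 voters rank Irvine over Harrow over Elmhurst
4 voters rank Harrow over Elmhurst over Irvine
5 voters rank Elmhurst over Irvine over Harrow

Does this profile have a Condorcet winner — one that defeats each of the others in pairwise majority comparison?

No

Head-to-head results (17 voters total):
Harrow vs Irvine: Irvine wins 13–4.
Harrow vs Elmhurst: Harrow wins 12–5.
Irvine vs Elmhurst: Elmhurst wins 9–8.
No candidate beats all others: Harrow beats Elmhurst beats Irvine beats Harrow, a majority cycle.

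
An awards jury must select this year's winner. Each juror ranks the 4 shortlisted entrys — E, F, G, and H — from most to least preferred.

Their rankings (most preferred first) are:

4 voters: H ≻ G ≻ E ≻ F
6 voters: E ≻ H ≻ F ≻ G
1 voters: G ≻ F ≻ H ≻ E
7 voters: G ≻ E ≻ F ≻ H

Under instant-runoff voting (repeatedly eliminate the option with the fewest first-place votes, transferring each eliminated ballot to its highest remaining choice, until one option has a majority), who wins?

G

Round 1: G 8, E 6, H 4, F 0. F has the fewest and is eliminated.
Round 2: G 8, E 6, H 4. H has the fewest and is eliminated.
Round 3: G 12, E 6. G has a majority.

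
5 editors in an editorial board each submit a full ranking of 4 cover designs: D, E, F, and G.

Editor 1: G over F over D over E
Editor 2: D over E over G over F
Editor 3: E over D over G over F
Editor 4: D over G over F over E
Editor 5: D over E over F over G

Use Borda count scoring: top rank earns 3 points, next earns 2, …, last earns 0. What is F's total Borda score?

4

Borda scores:
  D: 1 + 3 + 2 + 3 + 3 = 12
  E: 0 + 2 + 3 + 0 + 2 = 7
  F: 2 + 0 + 0 + 1 + 1 = 4
  G: 3 + 1 + 1 + 2 + 0 = 7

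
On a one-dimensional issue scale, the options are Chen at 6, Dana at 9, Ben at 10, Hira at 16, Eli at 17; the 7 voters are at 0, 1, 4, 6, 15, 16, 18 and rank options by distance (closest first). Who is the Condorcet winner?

Chen

With single-peaked preferences on a line, the Condorcet winner is the candidate closest to the median voter.
The median voter (position 6) is closest to Chen at 6.
Check: Chen vs Dana — voters closer to Chen: 4 of 7.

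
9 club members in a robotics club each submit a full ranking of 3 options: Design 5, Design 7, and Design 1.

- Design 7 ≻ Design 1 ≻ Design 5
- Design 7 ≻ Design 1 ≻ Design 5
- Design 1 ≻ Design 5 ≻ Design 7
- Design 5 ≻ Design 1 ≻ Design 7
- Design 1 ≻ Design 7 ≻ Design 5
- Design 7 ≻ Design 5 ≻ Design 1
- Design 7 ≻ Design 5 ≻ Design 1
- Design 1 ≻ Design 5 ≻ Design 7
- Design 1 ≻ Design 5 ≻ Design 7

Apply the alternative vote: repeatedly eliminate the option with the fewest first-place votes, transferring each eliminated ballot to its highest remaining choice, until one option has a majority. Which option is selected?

Round 1: Design 7 4, Design 1 4, Design 5 1. Design 5 has the fewest and is eliminated.
Round 2: Design 1 5, Design 7 4. Design 1 has a majority.

Design 1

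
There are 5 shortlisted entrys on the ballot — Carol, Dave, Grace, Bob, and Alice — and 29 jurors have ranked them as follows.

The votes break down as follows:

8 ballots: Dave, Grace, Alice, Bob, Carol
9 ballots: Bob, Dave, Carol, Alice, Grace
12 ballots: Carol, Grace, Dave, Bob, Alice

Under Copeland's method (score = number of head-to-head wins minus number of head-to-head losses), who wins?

Pairwise results:
  Carol vs Dave: Dave wins 17–12.
  Carol vs Grace: Carol wins 21–8.
  Carol vs Bob: Bob wins 17–12.
  Carol vs Alice: Carol wins 21–8.
  Dave vs Grace: Dave wins 17–12.
  Dave vs Bob: Dave wins 20–9.
  Dave vs Alice: Dave wins 29–0.
  Grace vs Bob: Grace wins 20–9.
  Grace vs Alice: Grace wins 20–9.
  Bob vs Alice: Bob wins 21–8.
Copeland scores (wins − losses):
  Carol: 2 − 2 = 0
  Dave: 4 − 0 = 4
  Grace: 2 − 2 = 0
  Bob: 2 − 2 = 0
  Alice: 0 − 4 = -4
Dave has the best Copeland score.

Dave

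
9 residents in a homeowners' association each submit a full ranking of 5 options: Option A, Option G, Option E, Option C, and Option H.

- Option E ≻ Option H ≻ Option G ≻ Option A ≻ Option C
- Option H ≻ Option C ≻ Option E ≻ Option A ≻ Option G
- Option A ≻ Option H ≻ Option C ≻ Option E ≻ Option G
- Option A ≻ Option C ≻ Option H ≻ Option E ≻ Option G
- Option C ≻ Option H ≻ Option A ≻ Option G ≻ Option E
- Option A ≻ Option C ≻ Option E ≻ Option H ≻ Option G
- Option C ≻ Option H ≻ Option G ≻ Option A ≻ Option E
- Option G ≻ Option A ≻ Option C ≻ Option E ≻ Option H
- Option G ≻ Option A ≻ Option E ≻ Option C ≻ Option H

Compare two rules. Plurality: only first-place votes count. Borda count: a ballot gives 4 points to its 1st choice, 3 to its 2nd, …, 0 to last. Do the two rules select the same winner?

Yes

Plurality first-place counts: Option A 3, Option G 2, Option E 1, Option C 2, Option H 1 → Option A.
Borda totals: Option A 23, Option G 13, Option E 13, Option C 22, Option H 19 → Option A.
The two rules agree on Option A.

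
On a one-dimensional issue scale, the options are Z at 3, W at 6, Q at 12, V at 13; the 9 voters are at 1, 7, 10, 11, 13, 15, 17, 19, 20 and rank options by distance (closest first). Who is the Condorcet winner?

V

With single-peaked preferences on a line, the Condorcet winner is the candidate closest to the median voter.
The median voter (position 13) is closest to V at 13.
Check: V vs Z — voters closer to V: 7 of 9.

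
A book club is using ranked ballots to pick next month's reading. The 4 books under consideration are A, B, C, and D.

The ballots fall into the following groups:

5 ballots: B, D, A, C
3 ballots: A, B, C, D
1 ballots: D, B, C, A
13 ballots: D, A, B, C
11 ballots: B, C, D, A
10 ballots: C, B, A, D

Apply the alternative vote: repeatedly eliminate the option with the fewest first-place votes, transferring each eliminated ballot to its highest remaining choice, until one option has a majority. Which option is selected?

Round 1: B 16, D 14, C 10, A 3. A has the fewest and is eliminated.
Round 2: B 19, D 14, C 10. C has the fewest and is eliminated.
Round 3: B 29, D 14. B has a majority.

B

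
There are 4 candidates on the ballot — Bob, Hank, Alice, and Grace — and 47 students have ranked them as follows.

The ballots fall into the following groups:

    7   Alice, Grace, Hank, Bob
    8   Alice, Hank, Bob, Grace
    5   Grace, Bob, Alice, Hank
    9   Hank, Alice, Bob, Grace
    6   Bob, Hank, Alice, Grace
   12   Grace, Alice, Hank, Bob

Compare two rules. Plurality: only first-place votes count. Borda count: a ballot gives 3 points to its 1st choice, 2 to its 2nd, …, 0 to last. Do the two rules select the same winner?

Plurality first-place counts: Bob 6, Hank 9, Alice 15, Grace 17 → Grace.
Borda totals: Bob 45, Hank 74, Alice 98, Grace 65 → Alice.
The two rules disagree: plurality picks Grace, Borda picks Alice.

No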